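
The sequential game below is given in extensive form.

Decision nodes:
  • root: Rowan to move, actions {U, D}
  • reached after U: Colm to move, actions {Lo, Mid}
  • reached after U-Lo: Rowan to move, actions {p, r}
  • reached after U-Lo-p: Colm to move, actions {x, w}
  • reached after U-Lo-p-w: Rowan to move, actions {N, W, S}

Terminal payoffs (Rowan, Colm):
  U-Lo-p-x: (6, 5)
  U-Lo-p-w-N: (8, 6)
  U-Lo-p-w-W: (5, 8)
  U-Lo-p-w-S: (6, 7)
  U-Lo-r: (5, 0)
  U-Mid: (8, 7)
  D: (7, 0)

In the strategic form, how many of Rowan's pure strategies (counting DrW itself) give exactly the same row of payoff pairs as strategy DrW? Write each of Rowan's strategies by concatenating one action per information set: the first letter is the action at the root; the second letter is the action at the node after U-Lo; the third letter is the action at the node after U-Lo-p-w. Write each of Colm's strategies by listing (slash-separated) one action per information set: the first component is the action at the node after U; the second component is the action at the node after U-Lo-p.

Row for DrW (columns Lo/x, Lo/w, Mid/x, Mid/w): (7,0) (7,0) (7,0) (7,0).
Under DrW, Rowan's choice at the node after U-Lo and at the node after U-Lo-p-w can never be reached regardless of what Colm does, so varying those choices leaves every outcome unchanged.
Holding the reachable choices fixed and varying the unreachable ones freely already gives 2 × 3 = 6 equivalent strategies.
No other strategy reproduces this row, so those 6 are the full class: DpN, DpW, DpS, DrN, DrW, DrS.

6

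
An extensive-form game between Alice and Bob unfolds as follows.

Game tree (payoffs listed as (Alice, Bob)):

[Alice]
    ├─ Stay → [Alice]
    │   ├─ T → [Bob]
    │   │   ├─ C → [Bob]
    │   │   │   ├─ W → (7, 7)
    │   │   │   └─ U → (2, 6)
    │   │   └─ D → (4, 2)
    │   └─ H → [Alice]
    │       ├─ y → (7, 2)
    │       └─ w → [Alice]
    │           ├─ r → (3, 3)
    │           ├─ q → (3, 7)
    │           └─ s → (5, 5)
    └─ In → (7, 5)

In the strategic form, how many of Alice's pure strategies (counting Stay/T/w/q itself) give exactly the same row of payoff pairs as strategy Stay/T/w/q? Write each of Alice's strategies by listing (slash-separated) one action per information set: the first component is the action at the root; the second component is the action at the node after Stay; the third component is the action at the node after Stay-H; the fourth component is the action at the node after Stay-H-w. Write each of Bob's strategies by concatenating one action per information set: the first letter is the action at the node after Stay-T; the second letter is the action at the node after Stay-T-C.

6

Row for Stay/T/w/q (columns CW, CU, DW, DU): (7,7) (2,6) (4,2) (4,2).
Under Stay/T/w/q, Alice's choice at the node after Stay-H and at the node after Stay-H-w can never be reached regardless of what Bob does, so varying those choices leaves every outcome unchanged.
Holding the reachable choices fixed and varying the unreachable ones freely already gives 2 × 3 = 6 equivalent strategies.
No other strategy reproduces this row, so those 6 are the full class: Stay/T/y/r, Stay/T/y/q, Stay/T/y/s, Stay/T/w/r, Stay/T/w/q, Stay/T/w/s.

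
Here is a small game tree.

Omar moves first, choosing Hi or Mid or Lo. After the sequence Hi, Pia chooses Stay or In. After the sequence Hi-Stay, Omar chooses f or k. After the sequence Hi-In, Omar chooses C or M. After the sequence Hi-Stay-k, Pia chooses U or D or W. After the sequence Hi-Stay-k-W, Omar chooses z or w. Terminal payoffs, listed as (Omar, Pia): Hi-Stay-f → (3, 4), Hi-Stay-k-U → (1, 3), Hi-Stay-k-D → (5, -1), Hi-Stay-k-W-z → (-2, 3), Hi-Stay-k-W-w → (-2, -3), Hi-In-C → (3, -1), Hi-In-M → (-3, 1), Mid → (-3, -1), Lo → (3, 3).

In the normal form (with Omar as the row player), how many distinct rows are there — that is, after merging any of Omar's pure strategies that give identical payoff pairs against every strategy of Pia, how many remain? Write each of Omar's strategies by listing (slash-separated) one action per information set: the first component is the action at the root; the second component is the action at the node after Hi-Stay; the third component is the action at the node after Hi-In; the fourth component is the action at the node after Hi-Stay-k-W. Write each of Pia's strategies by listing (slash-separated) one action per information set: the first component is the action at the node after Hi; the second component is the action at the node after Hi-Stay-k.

8

Omar has 24 pure strategies: Hi/f/C/z, Hi/f/C/w, Hi/f/M/z, Hi/f/M/w, Hi/k/C/z, Hi/k/C/w, Hi/k/M/z, Hi/k/M/w, Mid/f/C/z, Mid/f/C/w, Mid/f/M/z, Mid/f/M/w, Mid/k/C/z, Mid/k/C/w, Mid/k/M/z, Mid/k/M/w, Lo/f/C/z, Lo/f/C/w, Lo/f/M/z, Lo/f/M/w, Lo/k/C/z, Lo/k/C/w, Lo/k/M/z, Lo/k/M/w. Columns: Stay/U, Stay/D, Stay/W, In/U, In/D, In/W.
{Hi/f/C/z, Hi/f/C/w} → row (3,4) (3,4) (3,4) (3,-1) (3,-1) (3,-1)
{Hi/f/M/z, Hi/f/M/w} → row (3,4) (3,4) (3,4) (-3,1) (-3,1) (-3,1)
{Hi/k/C/z} → row (1,3) (5,-1) (-2,3) (3,-1) (3,-1) (3,-1)
{Hi/k/C/w} → row (1,3) (5,-1) (-2,-3) (3,-1) (3,-1) (3,-1)
{Hi/k/M/z} → row (1,3) (5,-1) (-2,3) (-3,1) (-3,1) (-3,1)
{Hi/k/M/w} → row (1,3) (5,-1) (-2,-3) (-3,1) (-3,1) (-3,1)
{Mid/f/C/z, Mid/f/C/w, Mid/f/M/z, Mid/f/M/w, Mid/k/C/z, Mid/k/C/w, Mid/k/M/z, Mid/k/M/w} → row (-3,-1) (-3,-1) (-3,-1) (-3,-1) (-3,-1) (-3,-1)
{Lo/f/C/z, Lo/f/C/w, Lo/f/M/z, Lo/f/M/w, Lo/k/C/z, Lo/k/C/w, Lo/k/M/z, Lo/k/M/w} → row (3,3) (3,3) (3,3) (3,3) (3,3) (3,3)
That's 8 distinct rows out of 24 strategies.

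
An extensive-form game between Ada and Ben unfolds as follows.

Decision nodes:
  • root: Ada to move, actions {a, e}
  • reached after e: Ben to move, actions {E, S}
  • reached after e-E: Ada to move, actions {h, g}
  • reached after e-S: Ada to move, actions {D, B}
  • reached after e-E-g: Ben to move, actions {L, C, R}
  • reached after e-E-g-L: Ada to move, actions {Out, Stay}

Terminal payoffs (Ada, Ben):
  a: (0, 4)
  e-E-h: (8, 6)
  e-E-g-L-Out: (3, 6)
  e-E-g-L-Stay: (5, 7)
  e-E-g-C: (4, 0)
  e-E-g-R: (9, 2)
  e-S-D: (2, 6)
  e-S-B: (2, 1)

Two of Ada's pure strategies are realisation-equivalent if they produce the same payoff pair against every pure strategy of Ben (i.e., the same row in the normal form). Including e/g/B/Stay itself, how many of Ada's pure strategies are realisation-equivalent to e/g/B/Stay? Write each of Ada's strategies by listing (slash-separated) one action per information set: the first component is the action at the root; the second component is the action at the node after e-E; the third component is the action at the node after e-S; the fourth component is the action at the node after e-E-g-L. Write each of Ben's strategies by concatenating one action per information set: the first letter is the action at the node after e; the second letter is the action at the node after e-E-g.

1

Row for e/g/B/Stay (columns EL, EC, ER, SL, SC, SR): (5,7) (4,0) (9,2) (2,1) (2,1) (2,1).
Every one of Ada's information sets is on the play path for some reply by Ben when Ada follows e/g/B/Stay.
Changing the action at any of them therefore changes at least one column, so only e/g/B/Stay itself gives this row.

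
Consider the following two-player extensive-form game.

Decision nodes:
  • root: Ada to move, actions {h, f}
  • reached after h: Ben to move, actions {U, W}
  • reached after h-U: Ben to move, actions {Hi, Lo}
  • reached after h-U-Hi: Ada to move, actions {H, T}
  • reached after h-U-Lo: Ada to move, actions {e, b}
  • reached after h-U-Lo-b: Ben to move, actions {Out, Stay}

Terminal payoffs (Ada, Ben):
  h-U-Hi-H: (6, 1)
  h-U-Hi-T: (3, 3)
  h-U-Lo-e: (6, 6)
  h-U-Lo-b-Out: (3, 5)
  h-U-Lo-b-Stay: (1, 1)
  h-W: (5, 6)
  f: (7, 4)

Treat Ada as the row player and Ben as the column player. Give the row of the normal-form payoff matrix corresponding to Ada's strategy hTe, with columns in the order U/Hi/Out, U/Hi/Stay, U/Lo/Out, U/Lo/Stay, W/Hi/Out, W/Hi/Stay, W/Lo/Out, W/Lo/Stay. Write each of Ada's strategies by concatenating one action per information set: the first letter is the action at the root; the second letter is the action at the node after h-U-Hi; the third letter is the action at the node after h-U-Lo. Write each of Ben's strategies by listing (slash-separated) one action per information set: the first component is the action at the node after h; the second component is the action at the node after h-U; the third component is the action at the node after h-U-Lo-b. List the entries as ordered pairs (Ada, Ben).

vs U/Hi/Out: Ada plays h → Ben plays U at [h] → Ben plays Hi at [h-U] → Ada plays T at [h-U-Hi] → (3, 3)
vs U/Hi/Stay: Ada plays h → Ben plays U at [h] → Ben plays Hi at [h-U] → Ada plays T at [h-U-Hi] → (3, 3)
vs U/Lo/Out: Ada plays h → Ben plays U at [h] → Ben plays Lo at [h-U] → Ada plays e at [h-U-Lo] → (6, 6)
vs U/Lo/Stay: Ada plays h → Ben plays U at [h] → Ben plays Lo at [h-U] → Ada plays e at [h-U-Lo] → (6, 6)
vs W/Hi/Out: Ada plays h → Ben plays W at [h] → (5, 6)
vs W/Hi/Stay: Ada plays h → Ben plays W at [h] → (5, 6)
vs W/Lo/Out: Ada plays h → Ben plays W at [h] → (5, 6)
vs W/Lo/Stay: Ada plays h → Ben plays W at [h] → (5, 6)

(3,3) (3,3) (6,6) (6,6) (5,6) (5,6) (5,6) (5,6)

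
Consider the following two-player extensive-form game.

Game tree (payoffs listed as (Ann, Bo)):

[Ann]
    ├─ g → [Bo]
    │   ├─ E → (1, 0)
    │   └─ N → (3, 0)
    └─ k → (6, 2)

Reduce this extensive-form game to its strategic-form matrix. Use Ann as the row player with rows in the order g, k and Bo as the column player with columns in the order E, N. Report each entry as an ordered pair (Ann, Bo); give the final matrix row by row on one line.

            E        N
   g    (1,0)    (3,0)
   k    (6,2)    (6,2)

g: (1,0) (3,0) | k: (6,2) (6,2)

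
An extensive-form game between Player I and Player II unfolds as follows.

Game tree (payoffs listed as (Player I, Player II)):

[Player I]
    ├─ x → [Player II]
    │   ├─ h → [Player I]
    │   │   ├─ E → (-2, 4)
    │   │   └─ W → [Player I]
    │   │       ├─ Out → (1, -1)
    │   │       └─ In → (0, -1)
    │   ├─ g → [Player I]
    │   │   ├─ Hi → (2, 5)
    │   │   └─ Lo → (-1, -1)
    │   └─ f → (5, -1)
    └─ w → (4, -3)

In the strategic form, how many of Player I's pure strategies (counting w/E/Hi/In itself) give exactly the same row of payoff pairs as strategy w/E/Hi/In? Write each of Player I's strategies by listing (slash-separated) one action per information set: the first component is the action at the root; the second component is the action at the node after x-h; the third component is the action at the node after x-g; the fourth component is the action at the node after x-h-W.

8

Row for w/E/Hi/In (columns h, g, f): (4,-3) (4,-3) (4,-3).
Under w/E/Hi/In, Player I's choice at the node after x-h and at the node after x-g and at the node after x-h-W can never be reached regardless of what Player II does, so varying those choices leaves every outcome unchanged.
Holding the reachable choices fixed and varying the unreachable ones freely already gives 2 × 2 × 2 = 8 equivalent strategies.
No other strategy reproduces this row, so those 8 are the full class: w/E/Hi/Out, w/E/Hi/In, w/E/Lo/Out, w/E/Lo/In, w/W/Hi/Out, w/W/Hi/In, w/W/Lo/Out, w/W/Lo/In.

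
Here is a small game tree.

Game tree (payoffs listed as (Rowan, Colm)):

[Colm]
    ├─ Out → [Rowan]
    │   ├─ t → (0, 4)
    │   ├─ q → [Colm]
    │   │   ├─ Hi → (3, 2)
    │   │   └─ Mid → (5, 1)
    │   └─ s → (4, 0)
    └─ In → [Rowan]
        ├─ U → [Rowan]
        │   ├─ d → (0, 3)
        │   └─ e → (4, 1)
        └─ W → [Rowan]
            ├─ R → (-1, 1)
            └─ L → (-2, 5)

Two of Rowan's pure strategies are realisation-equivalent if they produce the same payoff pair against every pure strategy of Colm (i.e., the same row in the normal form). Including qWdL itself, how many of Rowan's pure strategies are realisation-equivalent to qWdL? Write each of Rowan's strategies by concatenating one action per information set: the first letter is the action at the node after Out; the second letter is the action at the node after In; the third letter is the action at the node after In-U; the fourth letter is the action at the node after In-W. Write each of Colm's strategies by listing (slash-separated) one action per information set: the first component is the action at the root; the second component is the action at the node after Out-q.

2

Row for qWdL (columns Out/Hi, Out/Mid, In/Hi, In/Mid): (3,2) (5,1) (-2,5) (-2,5).
Under qWdL, Rowan's choice at the node after In-U can never be reached regardless of what Colm does, so varying those choices leaves every outcome unchanged.
Holding the reachable choices fixed and varying the unreachable one freely already gives 2 equivalent strategies.
No other strategy reproduces this row, so those 2 are the full class: qWdL, qWeL.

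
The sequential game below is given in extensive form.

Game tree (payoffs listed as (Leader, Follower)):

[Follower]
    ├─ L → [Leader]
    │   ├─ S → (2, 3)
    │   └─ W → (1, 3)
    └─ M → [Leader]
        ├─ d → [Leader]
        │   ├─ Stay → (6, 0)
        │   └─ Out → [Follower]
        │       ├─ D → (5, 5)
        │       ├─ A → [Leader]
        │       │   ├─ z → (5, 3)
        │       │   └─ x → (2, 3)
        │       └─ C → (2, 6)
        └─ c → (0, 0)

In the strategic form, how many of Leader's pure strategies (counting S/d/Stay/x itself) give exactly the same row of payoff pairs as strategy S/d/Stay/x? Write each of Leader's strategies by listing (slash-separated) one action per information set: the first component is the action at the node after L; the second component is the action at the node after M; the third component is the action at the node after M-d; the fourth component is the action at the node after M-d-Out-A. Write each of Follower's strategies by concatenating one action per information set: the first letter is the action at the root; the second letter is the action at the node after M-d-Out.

Row for S/d/Stay/x (columns LD, LA, LC, MD, MA, MC): (2,3) (2,3) (2,3) (6,0) (6,0) (6,0).
Under S/d/Stay/x, Leader's choice at the node after M-d-Out-A can never be reached regardless of what Follower does, so varying those choices leaves every outcome unchanged.
Holding the reachable choices fixed and varying the unreachable one freely already gives 2 equivalent strategies.
No other strategy reproduces this row, so those 2 are the full class: S/d/Stay/z, S/d/Stay/x.

2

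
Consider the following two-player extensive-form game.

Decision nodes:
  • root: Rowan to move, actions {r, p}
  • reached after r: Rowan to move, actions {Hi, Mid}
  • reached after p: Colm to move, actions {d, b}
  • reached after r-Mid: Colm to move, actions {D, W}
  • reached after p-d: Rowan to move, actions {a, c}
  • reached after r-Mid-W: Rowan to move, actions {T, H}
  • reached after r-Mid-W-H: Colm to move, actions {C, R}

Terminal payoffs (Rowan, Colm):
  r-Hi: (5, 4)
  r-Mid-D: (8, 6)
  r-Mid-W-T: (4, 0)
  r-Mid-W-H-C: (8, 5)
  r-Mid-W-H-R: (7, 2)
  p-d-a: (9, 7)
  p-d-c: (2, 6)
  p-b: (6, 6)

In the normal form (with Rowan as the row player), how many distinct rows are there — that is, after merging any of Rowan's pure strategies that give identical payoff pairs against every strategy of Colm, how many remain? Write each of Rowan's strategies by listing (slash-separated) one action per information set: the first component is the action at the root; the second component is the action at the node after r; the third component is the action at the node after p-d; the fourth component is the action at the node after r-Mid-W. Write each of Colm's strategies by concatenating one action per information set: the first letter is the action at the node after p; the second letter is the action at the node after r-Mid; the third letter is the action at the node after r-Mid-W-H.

Rowan has 16 pure strategies: r/Hi/a/T, r/Hi/a/H, r/Hi/c/T, r/Hi/c/H, r/Mid/a/T, r/Mid/a/H, r/Mid/c/T, r/Mid/c/H, p/Hi/a/T, p/Hi/a/H, p/Hi/c/T, p/Hi/c/H, p/Mid/a/T, p/Mid/a/H, p/Mid/c/T, p/Mid/c/H. Columns: dDC, dDR, dWC, dWR, bDC, bDR, bWC, bWR.
{r/Hi/a/T, r/Hi/a/H, r/Hi/c/T, r/Hi/c/H} → row (5,4) (5,4) (5,4) (5,4) (5,4) (5,4) (5,4) (5,4)
{r/Mid/a/T, r/Mid/c/T} → row (8,6) (8,6) (4,0) (4,0) (8,6) (8,6) (4,0) (4,0)
{r/Mid/a/H, r/Mid/c/H} → row (8,6) (8,6) (8,5) (7,2) (8,6) (8,6) (8,5) (7,2)
{p/Hi/a/T, p/Hi/a/H, p/Mid/a/T, p/Mid/a/H} → row (9,7) (9,7) (9,7) (9,7) (6,6) (6,6) (6,6) (6,6)
{p/Hi/c/T, p/Hi/c/H, p/Mid/c/T, p/Mid/c/H} → row (2,6) (2,6) (2,6) (2,6) (6,6) (6,6) (6,6) (6,6)
That's 5 distinct rows out of 16 strategies.

5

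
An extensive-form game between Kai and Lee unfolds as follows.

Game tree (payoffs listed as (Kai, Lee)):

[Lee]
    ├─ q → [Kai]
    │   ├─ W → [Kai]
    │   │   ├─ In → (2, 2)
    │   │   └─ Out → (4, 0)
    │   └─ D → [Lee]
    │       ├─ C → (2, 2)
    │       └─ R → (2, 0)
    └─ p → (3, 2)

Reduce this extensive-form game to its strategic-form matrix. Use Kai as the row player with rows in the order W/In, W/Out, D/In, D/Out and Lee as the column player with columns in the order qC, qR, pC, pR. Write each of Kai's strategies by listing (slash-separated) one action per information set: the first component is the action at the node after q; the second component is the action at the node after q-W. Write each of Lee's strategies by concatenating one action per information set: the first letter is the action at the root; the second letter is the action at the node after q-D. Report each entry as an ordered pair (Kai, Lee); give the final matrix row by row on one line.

            qC       qR       pC       pR
 W/In    (2,2)    (2,2)    (3,2)    (3,2)
W/Out    (4,0)    (4,0)    (3,2)    (3,2)
 D/In    (2,2)    (2,0)    (3,2)    (3,2)
D/Out    (2,2)    (2,0)    (3,2)    (3,2)

W/In: (2,2) (2,2) (3,2) (3,2) | W/Out: (4,0) (4,0) (3,2) (3,2) | D/In: (2,2) (2,0) (3,2) (3,2) | D/Out: (2,2) (2,0) (3,2) (3,2)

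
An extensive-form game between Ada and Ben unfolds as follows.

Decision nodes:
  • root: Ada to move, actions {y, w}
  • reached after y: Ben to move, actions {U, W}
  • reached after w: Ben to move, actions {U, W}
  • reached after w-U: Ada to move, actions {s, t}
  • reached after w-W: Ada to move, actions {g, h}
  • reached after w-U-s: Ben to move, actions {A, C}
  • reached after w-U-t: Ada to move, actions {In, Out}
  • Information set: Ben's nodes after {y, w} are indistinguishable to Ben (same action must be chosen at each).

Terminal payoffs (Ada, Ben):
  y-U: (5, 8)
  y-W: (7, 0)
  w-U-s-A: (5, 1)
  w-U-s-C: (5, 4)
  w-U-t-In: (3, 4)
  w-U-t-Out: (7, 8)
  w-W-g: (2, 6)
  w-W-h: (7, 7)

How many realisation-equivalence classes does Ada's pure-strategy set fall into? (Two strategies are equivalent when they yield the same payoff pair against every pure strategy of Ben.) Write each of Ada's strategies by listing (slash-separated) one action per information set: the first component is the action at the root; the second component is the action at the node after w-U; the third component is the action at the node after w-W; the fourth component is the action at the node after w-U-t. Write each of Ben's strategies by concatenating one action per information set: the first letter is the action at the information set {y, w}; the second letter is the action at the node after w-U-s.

7

Ada has 16 pure strategies: y/s/g/In, y/s/g/Out, y/s/h/In, y/s/h/Out, y/t/g/In, y/t/g/Out, y/t/h/In, y/t/h/Out, w/s/g/In, w/s/g/Out, w/s/h/In, w/s/h/Out, w/t/g/In, w/t/g/Out, w/t/h/In, w/t/h/Out. Columns: UA, UC, WA, WC.
{y/s/g/In, y/s/g/Out, y/s/h/In, y/s/h/Out, y/t/g/In, y/t/g/Out, y/t/h/In, y/t/h/Out} → row (5,8) (5,8) (7,0) (7,0)
{w/s/g/In, w/s/g/Out} → row (5,1) (5,4) (2,6) (2,6)
{w/s/h/In, w/s/h/Out} → row (5,1) (5,4) (7,7) (7,7)
{w/t/g/In} → row (3,4) (3,4) (2,6) (2,6)
{w/t/g/Out} → row (7,8) (7,8) (2,6) (2,6)
{w/t/h/In} → row (3,4) (3,4) (7,7) (7,7)
{w/t/h/Out} → row (7,8) (7,8) (7,7) (7,7)
That's 7 distinct rows out of 16 strategies.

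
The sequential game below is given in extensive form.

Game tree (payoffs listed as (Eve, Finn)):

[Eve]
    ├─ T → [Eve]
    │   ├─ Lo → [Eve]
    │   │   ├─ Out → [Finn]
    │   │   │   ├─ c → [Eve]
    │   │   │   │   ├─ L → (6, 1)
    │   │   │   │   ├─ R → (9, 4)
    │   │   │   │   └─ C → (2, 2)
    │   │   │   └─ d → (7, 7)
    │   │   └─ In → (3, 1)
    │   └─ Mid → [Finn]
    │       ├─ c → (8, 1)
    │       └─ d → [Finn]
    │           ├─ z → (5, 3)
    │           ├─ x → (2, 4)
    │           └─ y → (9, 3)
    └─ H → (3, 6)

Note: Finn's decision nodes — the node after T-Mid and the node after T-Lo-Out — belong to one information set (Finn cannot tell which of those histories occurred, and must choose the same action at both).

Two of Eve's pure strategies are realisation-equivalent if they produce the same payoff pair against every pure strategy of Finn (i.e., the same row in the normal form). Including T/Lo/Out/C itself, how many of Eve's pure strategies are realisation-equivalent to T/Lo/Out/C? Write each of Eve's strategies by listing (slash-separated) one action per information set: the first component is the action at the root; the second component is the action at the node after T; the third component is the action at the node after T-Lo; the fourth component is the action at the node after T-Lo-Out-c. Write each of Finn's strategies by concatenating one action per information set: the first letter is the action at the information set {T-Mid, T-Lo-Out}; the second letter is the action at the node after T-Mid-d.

Row for T/Lo/Out/C (columns cz, cx, cy, dz, dx, dy): (2,2) (2,2) (2,2) (7,7) (7,7) (7,7).
Every one of Eve's information sets is on the play path for some reply by Finn when Eve follows T/Lo/Out/C.
Changing the action at any of them therefore changes at least one column, so only T/Lo/Out/C itself gives this row.

1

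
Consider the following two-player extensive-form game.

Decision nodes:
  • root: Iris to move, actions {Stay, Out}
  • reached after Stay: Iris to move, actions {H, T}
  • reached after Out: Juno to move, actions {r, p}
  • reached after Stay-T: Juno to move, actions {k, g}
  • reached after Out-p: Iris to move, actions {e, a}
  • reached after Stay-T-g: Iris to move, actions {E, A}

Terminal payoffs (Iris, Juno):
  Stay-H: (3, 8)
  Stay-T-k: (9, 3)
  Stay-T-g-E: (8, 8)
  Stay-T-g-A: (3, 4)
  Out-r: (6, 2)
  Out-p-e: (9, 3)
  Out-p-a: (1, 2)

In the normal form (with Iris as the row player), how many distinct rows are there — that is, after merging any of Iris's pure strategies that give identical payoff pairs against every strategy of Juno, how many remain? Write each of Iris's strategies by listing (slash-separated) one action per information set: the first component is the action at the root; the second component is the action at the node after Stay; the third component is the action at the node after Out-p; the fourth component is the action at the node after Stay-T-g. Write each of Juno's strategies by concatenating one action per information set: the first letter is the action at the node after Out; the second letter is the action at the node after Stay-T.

5

Iris has 16 pure strategies: Stay/H/e/E, Stay/H/e/A, Stay/H/a/E, Stay/H/a/A, Stay/T/e/E, Stay/T/e/A, Stay/T/a/E, Stay/T/a/A, Out/H/e/E, Out/H/e/A, Out/H/a/E, Out/H/a/A, Out/T/e/E, Out/T/e/A, Out/T/a/E, Out/T/a/A. Columns: rk, rg, pk, pg.
{Stay/H/e/E, Stay/H/e/A, Stay/H/a/E, Stay/H/a/A} → row (3,8) (3,8) (3,8) (3,8)
{Stay/T/e/E, Stay/T/a/E} → row (9,3) (8,8) (9,3) (8,8)
{Stay/T/e/A, Stay/T/a/A} → row (9,3) (3,4) (9,3) (3,4)
{Out/H/e/E, Out/H/e/A, Out/T/e/E, Out/T/e/A} → row (6,2) (6,2) (9,3) (9,3)
{Out/H/a/E, Out/H/a/A, Out/T/a/E, Out/T/a/A} → row (6,2) (6,2) (1,2) (1,2)
That's 5 distinct rows out of 16 strategies.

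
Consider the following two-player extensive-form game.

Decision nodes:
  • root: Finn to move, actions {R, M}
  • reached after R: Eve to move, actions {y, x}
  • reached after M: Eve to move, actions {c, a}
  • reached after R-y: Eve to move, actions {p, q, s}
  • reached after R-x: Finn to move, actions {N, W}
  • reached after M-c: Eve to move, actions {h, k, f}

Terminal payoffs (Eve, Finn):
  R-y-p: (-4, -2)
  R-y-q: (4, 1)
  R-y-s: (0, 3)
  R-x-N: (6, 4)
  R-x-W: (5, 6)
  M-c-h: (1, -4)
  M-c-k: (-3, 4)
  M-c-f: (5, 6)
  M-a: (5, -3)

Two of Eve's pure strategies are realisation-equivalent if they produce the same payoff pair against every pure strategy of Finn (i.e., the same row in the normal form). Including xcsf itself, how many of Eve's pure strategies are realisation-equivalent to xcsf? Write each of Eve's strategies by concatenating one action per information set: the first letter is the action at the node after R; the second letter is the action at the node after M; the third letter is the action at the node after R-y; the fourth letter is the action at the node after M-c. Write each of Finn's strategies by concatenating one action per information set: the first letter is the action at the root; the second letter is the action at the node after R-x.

Row for xcsf (columns RN, RW, MN, MW): (6,4) (5,6) (5,6) (5,6).
Under xcsf, Eve's choice at the node after R-y can never be reached regardless of what Finn does, so varying those choices leaves every outcome unchanged.
Holding the reachable choices fixed and varying the unreachable one freely already gives 3 equivalent strategies.
No other strategy reproduces this row, so those 3 are the full class: xcpf, xcqf, xcsf.

3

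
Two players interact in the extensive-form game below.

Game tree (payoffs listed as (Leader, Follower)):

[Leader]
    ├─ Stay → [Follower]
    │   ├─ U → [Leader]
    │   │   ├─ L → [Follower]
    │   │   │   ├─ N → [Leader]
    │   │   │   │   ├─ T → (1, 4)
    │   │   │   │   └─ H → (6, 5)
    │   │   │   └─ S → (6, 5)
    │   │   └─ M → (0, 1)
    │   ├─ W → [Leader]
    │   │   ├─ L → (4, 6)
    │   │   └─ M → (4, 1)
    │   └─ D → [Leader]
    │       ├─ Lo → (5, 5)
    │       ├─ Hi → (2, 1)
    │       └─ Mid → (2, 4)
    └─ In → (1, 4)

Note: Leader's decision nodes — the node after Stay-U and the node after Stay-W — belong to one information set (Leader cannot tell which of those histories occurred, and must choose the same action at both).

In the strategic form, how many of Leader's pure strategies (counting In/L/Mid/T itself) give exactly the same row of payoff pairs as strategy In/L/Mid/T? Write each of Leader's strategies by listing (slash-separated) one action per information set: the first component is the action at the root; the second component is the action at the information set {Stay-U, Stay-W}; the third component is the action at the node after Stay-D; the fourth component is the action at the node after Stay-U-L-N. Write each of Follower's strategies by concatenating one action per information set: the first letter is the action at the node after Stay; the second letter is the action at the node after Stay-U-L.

12

Row for In/L/Mid/T (columns UN, US, WN, WS, DN, DS): (1,4) (1,4) (1,4) (1,4) (1,4) (1,4).
Under In/L/Mid/T, Leader's choice at the information set {Stay-U, Stay-W} and at the node after Stay-D and at the node after Stay-U-L-N can never be reached regardless of what Follower does, so varying those choices leaves every outcome unchanged.
Holding the reachable choices fixed and varying the unreachable ones freely already gives 2 × 3 × 2 = 12 equivalent strategies.
No other strategy reproduces this row, so those 12 are the full class: In/L/Lo/T, In/L/Lo/H, In/L/Hi/T, In/L/Hi/H, In/L/Mid/T, In/L/Mid/H, In/M/Lo/T, In/M/Lo/H, In/M/Hi/T, In/M/Hi/H, In/M/Mid/T, In/M/Mid/H.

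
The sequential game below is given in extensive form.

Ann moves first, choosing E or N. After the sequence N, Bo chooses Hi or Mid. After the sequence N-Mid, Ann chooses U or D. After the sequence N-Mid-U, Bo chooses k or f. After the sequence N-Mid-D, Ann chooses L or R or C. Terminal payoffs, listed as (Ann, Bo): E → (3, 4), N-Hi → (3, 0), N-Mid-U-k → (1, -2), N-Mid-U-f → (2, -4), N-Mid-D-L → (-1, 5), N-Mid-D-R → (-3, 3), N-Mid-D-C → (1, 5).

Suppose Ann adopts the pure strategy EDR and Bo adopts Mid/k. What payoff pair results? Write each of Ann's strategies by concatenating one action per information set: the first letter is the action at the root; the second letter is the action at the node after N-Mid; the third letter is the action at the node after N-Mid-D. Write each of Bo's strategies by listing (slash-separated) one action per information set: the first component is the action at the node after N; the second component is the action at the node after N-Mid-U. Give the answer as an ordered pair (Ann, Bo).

Trace the play path from the root:
  Ann plays E
→ terminal payoff (3, 4).
(Ann's choice at the node after N-Mid is never reached on this path, so it doesn't affect the outcome.)

(3, 4)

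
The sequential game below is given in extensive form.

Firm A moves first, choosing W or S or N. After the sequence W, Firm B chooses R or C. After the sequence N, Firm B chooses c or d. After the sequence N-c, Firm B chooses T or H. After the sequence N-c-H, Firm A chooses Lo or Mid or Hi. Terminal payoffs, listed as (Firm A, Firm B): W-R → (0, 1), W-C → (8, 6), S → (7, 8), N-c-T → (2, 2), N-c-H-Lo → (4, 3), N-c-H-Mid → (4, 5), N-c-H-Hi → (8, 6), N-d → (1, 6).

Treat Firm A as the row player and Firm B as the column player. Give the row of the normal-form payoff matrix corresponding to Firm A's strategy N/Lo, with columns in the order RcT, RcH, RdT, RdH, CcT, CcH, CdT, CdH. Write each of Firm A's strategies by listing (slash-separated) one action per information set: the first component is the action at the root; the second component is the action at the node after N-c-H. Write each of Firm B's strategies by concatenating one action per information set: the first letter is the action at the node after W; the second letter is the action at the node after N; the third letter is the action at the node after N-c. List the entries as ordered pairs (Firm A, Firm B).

vs RcT: Firm A plays N → Firm B plays c at [N] → Firm B plays T at [N-c] → (2, 2)
vs RcH: Firm A plays N → Firm B plays c at [N] → Firm B plays H at [N-c] → Firm A plays Lo at [N-c-H] → (4, 3)
vs RdT: Firm A plays N → Firm B plays d at [N] → (1, 6)
vs RdH: Firm A plays N → Firm B plays d at [N] → (1, 6)
vs CcT: Firm A plays N → Firm B plays c at [N] → Firm B plays T at [N-c] → (2, 2)
vs CcH: Firm A plays N → Firm B plays c at [N] → Firm B plays H at [N-c] → Firm A plays Lo at [N-c-H] → (4, 3)
vs CdT: Firm A plays N → Firm B plays d at [N] → (1, 6)
vs CdH: Firm A plays N → Firm B plays d at [N] → (1, 6)

(2,2) (4,3) (1,6) (1,6) (2,2) (4,3) (1,6) (1,6)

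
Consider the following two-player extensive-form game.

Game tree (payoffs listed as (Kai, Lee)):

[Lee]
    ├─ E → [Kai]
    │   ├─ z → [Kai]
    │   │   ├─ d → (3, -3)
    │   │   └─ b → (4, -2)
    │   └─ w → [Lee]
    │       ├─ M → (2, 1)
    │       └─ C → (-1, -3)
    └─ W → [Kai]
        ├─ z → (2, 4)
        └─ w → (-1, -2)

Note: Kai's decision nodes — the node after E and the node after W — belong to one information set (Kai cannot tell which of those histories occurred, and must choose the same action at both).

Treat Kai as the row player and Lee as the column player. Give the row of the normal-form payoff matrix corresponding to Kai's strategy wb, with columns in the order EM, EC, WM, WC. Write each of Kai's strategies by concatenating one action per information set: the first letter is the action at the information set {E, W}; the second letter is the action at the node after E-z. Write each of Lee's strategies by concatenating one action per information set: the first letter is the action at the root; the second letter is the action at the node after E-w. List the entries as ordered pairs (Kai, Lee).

(2,1) (-1,-3) (-1,-2) (-1,-2)

vs EM: Lee plays E → Kai plays w at [E] → Lee plays M at [E-w] → (2, 1)
vs EC: Lee plays E → Kai plays w at [E] → Lee plays C at [E-w] → (-1, -3)
vs WM: Lee plays W → Kai plays w at [W] → (-1, -2)
vs WC: Lee plays W → Kai plays w at [W] → (-1, -2)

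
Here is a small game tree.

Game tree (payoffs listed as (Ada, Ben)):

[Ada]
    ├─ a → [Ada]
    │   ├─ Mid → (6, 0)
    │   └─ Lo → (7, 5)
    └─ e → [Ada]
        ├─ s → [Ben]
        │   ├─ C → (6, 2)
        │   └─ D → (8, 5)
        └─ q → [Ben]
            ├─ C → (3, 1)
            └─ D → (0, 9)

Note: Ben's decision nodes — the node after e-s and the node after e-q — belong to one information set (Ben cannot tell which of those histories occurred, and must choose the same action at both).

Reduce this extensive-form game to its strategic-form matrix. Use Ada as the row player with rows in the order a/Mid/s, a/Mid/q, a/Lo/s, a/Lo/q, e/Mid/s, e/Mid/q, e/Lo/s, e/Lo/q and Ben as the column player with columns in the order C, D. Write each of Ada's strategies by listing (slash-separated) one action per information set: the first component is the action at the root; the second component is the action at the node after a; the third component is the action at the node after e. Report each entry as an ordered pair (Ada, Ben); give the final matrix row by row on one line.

a/Mid/s: (6,0) (6,0) | a/Mid/q: (6,0) (6,0) | a/Lo/s: (7,5) (7,5) | a/Lo/q: (7,5) (7,5) | e/Mid/s: (6,2) (8,5) | e/Mid/q: (3,1) (0,9) | e/Lo/s: (6,2) (8,5) | e/Lo/q: (3,1) (0,9)

Row a/Mid/s: C→(6,0), D→(6,0)
Row a/Mid/q: C→(6,0), D→(6,0)
Row a/Lo/s: C→(7,5), D→(7,5)
Row a/Lo/q: C→(7,5), D→(7,5)
Row e/Mid/s: C→(6,2), D→(8,5)
Row e/Mid/q: C→(3,1), D→(0,9)
Row e/Lo/s: C→(6,2), D→(8,5)
Row e/Lo/q: C→(3,1), D→(0,9)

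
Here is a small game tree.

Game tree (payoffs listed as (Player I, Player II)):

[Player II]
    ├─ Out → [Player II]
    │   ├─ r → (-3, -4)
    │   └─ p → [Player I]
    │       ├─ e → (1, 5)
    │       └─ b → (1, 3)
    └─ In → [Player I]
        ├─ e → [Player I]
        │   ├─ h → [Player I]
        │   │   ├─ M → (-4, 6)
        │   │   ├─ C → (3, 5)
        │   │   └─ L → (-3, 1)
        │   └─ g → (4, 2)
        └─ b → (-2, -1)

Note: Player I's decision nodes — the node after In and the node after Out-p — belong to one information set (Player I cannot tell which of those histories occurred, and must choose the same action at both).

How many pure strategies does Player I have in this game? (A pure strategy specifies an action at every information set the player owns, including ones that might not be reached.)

Player I owns the information set {In, Out-p} with actions {e, b} — two choices.
Player I owns the node after In-e with actions {h, g} — two choices.
Player I owns the node after In-e-h with actions {M, C, L} — three choices.
A pure strategy fixes one action at each information set independently, so the count is the product 2 × 2 × 3 = 12.

12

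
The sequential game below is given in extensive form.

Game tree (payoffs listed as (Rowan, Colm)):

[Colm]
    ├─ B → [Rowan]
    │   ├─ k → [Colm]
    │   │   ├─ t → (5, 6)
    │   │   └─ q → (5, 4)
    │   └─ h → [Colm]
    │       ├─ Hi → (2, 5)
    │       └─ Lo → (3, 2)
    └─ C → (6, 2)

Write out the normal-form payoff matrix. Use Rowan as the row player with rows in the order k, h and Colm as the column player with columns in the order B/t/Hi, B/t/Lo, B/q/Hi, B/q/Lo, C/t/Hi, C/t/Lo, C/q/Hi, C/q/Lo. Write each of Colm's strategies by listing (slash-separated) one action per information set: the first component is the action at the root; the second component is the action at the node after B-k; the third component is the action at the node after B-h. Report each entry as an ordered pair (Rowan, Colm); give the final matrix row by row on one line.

k: (5,6) (5,6) (5,4) (5,4) (6,2) (6,2) (6,2) (6,2) | h: (2,5) (3,2) (2,5) (3,2) (6,2) (6,2) (6,2) (6,2)

Row k: B/t/Hi→(5,6), B/t/Lo→(5,6), B/q/Hi→(5,4), B/q/Lo→(5,4), C/t/Hi→(6,2), C/t/Lo→(6,2), C/q/Hi→(6,2), C/q/Lo→(6,2)
Row h: B/t/Hi→(2,5), B/t/Lo→(3,2), B/q/Hi→(2,5), B/q/Lo→(3,2), C/t/Hi→(6,2), C/t/Lo→(6,2), C/q/Hi→(6,2), C/q/Lo→(6,2)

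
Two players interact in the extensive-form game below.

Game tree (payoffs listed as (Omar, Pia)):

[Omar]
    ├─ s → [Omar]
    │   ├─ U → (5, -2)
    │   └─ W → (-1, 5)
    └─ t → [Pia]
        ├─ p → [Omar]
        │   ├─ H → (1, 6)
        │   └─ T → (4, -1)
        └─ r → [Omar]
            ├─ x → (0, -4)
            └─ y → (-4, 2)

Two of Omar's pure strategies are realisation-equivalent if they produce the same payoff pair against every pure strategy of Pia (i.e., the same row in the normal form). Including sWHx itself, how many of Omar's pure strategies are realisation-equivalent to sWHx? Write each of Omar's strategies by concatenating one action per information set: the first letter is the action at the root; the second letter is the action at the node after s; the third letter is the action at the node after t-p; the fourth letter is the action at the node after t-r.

Row for sWHx (columns p, r): (-1,5) (-1,5).
Under sWHx, Omar's choice at the node after t-p and at the node after t-r can never be reached regardless of what Pia does, so varying those choices leaves every outcome unchanged.
Holding the reachable choices fixed and varying the unreachable ones freely already gives 2 × 2 = 4 equivalent strategies.
No other strategy reproduces this row, so those 4 are the full class: sWHx, sWHy, sWTx, sWTy.

4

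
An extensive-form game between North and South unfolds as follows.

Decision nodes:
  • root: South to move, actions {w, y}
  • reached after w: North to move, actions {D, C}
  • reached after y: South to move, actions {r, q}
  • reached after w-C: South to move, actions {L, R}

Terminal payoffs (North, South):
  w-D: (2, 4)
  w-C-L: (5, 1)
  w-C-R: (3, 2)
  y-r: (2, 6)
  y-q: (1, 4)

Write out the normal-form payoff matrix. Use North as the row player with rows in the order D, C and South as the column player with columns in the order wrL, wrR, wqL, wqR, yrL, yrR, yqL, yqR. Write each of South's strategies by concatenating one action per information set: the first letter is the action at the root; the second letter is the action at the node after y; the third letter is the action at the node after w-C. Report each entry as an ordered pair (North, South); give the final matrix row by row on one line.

D: (2,4) (2,4) (2,4) (2,4) (2,6) (2,6) (1,4) (1,4) | C: (5,1) (3,2) (5,1) (3,2) (2,6) (2,6) (1,4) (1,4)

Row D: wrL→(2,4), wrR→(2,4), wqL→(2,4), wqR→(2,4), yrL→(2,6), yrR→(2,6), yqL→(1,4), yqR→(1,4)
Row C: wrL→(5,1), wrR→(3,2), wqL→(5,1), wqR→(3,2), yrL→(2,6), yrR→(2,6), yqL→(1,4), yqR→(1,4)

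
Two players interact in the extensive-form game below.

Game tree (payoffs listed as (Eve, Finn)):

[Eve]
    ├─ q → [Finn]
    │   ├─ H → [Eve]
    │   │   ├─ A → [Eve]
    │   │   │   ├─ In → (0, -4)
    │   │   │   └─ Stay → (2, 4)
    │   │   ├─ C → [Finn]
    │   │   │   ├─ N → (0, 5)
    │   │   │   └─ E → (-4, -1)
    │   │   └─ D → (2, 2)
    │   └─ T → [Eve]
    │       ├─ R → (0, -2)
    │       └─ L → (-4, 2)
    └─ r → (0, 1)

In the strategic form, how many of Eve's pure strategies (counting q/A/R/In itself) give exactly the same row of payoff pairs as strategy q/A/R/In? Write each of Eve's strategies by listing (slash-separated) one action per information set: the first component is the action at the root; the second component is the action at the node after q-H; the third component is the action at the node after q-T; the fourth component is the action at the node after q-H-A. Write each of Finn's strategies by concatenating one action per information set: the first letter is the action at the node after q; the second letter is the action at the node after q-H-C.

Row for q/A/R/In (columns HN, HE, TN, TE): (0,-4) (0,-4) (0,-2) (0,-2).
Every one of Eve's information sets is on the play path for some reply by Finn when Eve follows q/A/R/In.
Changing the action at any of them therefore changes at least one column, so only q/A/R/In itself gives this row.

1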